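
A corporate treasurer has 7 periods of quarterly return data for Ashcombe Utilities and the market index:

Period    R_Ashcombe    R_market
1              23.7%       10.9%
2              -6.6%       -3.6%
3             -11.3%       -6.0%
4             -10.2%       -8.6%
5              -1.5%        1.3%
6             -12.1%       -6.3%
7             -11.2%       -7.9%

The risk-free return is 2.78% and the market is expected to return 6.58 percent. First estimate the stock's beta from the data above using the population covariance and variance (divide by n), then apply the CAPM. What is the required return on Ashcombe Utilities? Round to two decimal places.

9.61%

Mean R_i = (23.7 − 6.6 − 11.3 − 10.2 − 1.5 − 12.1 − 11.2) / 7 = -4.1714%
Mean R_m = (10.9 − 3.6 − 6.0 − 8.6 + 1.3 − 6.3 − 7.9) / 7 = -2.8857%
Σ(R_i − R̄_i)(R_m − R̄_m) = 516.1071  ⇒  Cov = 516.1071 / 7 = 73.7296
Σ(R_m − R̄_m)² = 287.2286  ⇒  Var(R_m) = 287.2286 / 7 = 41.0327
β = Cov / Var(R_m) = 73.7296 / 41.0327 = 1.7968
MRP = 6.58% − 2.78% = 3.80%
E(R) = R_f + β × MRP = 2.78% + 1.7968 × 3.80% = 9.61%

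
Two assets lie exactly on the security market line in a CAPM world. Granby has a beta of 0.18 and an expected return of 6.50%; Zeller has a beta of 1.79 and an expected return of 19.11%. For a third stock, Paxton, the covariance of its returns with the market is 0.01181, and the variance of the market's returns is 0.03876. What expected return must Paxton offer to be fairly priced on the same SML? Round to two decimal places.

7.48%

MRP = (19.11% − 6.50%) / (1.79 − 0.18) = 7.8323%
R_f = 6.50% − 0.18 × 7.8323% = 5.0902%
β_Paxton = Cov / Var(R_m) = 0.01181 / 0.03876 = 0.3047
E(R_Paxton) = R_f + β × MRP = 5.0902% + 0.3047 × 7.8323% = 7.48%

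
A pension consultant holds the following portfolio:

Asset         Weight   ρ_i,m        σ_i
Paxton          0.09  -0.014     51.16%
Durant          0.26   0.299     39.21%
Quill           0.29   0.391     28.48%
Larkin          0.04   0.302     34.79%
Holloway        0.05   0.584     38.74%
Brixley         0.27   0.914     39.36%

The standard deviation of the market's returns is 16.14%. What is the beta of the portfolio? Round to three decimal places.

β_Paxton = -0.014 × 51.16% / 16.14% = -0.0444
β_Durant = 0.299 × 39.21% / 16.14% = 0.7264
β_Quill = 0.391 × 28.48% / 16.14% = 0.6899
β_Larkin = 0.302 × 34.79% / 16.14% = 0.6510
β_Holloway = 0.584 × 38.74% / 16.14% = 1.4017
β_Brixley = 0.914 × 39.36% / 16.14% = 2.2289
β_P = Σ w_i β_i = 0.09×-0.0444 + 0.26×0.7264 + 0.29×0.6899 + 0.04×0.6510 + 0.05×1.4017 + 0.27×2.2289 = 1.0829

1.083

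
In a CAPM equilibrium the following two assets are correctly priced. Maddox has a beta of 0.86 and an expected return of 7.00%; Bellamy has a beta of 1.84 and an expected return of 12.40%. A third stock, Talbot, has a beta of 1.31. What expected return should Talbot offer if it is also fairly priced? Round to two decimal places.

9.48%

MRP (SML slope) = (12.40% − 7.00%) / (1.84 − 0.86) = 5.40% / 0.98 = 5.5102%
R_f (intercept) = 7.00% − 0.86 × 5.5102% = 2.2612%
E(R_Talbot) = R_f + β × MRP = 2.2612% + 1.31 × 5.5102% = 9.48%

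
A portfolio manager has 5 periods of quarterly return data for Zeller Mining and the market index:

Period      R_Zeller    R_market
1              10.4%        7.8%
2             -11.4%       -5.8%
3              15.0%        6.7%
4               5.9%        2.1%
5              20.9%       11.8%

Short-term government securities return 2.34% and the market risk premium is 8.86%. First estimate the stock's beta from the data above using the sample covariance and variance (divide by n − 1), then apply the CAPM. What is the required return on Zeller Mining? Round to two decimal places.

18.13%

Mean R_i = (10.4 − 11.4 + 15.0 + 5.9 + 20.9) / 5 = 8.1600%
Mean R_m = (7.8 − 5.8 + 6.7 + 2.1 + 11.8) / 5 = 4.5200%
Σ(R_i − R̄_i)(R_m − R̄_m) = 322.3340  ⇒  Cov = 322.3340 / 4 = 80.5835
Σ(R_m − R̄_m)² = 180.8680  ⇒  Var(R_m) = 180.8680 / 4 = 45.2170
β = Cov / Var(R_m) = 80.5835 / 45.2170 = 1.7822
E(R) = R_f + β × MRP = 2.34% + 1.7822 × 8.86% = 18.13%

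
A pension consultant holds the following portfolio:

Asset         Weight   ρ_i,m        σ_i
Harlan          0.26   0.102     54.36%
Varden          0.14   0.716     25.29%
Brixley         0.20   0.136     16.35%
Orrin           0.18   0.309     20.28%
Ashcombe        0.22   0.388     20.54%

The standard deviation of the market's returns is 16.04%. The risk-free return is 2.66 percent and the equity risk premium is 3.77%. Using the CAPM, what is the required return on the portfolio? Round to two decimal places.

4.38%

β_Harlan = 0.102 × 54.36% / 16.04% = 0.3457
β_Varden = 0.716 × 25.29% / 16.04% = 1.1289
β_Brixley = 0.136 × 16.35% / 16.04% = 0.1386
β_Orrin = 0.309 × 20.28% / 16.04% = 0.3907
β_Ashcombe = 0.388 × 20.54% / 16.04% = 0.4969
β_P = Σ w_i β_i = 0.26×0.3457 + 0.14×1.1289 + 0.20×0.1386 + 0.18×0.3907 + 0.22×0.4969 = 0.4553
E(R_P) = R_f + β_P × MRP = 2.66% + 0.4553 × 3.77% = 4.38%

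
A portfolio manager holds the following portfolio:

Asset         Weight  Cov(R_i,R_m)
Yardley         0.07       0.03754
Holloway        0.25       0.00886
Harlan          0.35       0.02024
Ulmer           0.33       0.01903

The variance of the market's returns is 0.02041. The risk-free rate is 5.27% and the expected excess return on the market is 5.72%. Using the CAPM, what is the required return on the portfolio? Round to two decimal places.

10.37%

β_Yardley = 0.03754 / 0.02041 = 1.8393
β_Holloway = 0.00886 / 0.02041 = 0.4341
β_Harlan = 0.02024 / 0.02041 = 0.9917
β_Ulmer = 0.01903 / 0.02041 = 0.9324
β_P = Σ w_i β_i = 0.07×1.8393 + 0.25×0.4341 + 0.35×0.9917 + 0.33×0.9324 = 0.8921
E(R_P) = R_f + β_P × MRP = 5.27% + 0.8921 × 5.72% = 10.37%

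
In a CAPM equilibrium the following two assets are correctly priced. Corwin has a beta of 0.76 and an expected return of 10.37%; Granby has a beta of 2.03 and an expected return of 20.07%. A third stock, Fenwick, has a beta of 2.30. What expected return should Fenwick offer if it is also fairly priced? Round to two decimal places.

22.13%

MRP (SML slope) = (20.07% − 10.37%) / (2.03 − 0.76) = 9.70% / 1.27 = 7.6378%
R_f (intercept) = 10.37% − 0.76 × 7.6378% = 4.5653%
E(R_Fenwick) = R_f + β × MRP = 4.5653% + 2.30 × 7.6378% = 22.13%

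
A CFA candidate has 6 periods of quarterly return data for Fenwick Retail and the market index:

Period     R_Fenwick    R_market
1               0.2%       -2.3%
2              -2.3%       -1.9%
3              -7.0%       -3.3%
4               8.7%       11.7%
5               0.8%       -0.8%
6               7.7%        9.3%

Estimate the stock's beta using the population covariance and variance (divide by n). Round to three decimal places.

0.842

Mean R_i = (0.2 − 2.3 − 7.0 + 8.7 + 0.8 + 7.7) / 6 = 1.3500%
Mean R_m = (-2.3 − 1.9 − 3.3 + 11.7 − 0.8 + 9.3) / 6 = 2.1167%
Σ(R_i − R̄_i)(R_m − R̄_m) = 182.6250  ⇒  Cov = 182.6250 / 6 = 30.4375
Σ(R_m − R̄_m)² = 216.9283  ⇒  Var(R_m) = 216.9283 / 6 = 36.1547
β = Cov / Var(R_m) = 30.4375 / 36.1547 = 0.8419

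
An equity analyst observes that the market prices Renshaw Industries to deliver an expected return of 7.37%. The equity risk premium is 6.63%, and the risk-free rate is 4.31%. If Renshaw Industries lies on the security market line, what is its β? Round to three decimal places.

0.462

β = (E(R) − R_f) / MRP = (7.37% − 4.31%) / 6.63% = 3.06% / 6.63% = 0.462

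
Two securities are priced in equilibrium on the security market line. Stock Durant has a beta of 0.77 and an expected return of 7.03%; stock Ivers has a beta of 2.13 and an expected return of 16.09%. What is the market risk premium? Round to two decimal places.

6.66%

Both satisfy E(R) = R_f + β·MRP, so the slope of the SML is
MRP = (16.09% − 7.03%) / (2.13 − 0.77) = 9.06% / 1.36 = 6.6618%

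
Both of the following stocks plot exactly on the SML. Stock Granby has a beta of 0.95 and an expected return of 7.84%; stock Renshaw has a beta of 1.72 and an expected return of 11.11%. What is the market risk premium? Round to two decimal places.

4.25%

Both satisfy E(R) = R_f + β·MRP, so the slope of the SML is
MRP = (11.11% − 7.84%) / (1.72 − 0.95) = 3.27% / 0.77 = 4.2468%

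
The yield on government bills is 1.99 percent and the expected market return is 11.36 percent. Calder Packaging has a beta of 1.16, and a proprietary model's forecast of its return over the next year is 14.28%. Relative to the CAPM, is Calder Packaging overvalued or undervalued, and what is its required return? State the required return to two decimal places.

MRP = 11.36% − 1.99% = 9.37%
Required return = R_f + β·MRP = 1.99% + 1.16 × 9.37% = 12.86%
Forecast 14.28% > required 12.86% → the stock plots above the SML → undervalued.

Undervalued; required return 12.86%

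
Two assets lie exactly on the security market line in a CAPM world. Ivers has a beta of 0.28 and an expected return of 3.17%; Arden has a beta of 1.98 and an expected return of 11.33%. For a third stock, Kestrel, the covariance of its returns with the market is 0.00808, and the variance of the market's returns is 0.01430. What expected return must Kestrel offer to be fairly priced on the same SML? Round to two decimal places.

MRP = (11.33% − 3.17%) / (1.98 − 0.28) = 4.8000%
R_f = 3.17% − 0.28 × 4.8000% = 1.8260%
β_Kestrel = Cov / Var(R_m) = 0.00808 / 0.01430 = 0.5650
E(R_Kestrel) = R_f + β × MRP = 1.8260% + 0.5650 × 4.8000% = 4.54%

4.54%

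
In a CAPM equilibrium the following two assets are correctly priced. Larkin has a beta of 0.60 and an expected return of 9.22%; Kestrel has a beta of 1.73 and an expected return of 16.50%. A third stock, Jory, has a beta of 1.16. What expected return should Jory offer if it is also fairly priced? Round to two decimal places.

MRP (SML slope) = (16.50% − 9.22%) / (1.73 − 0.60) = 7.28% / 1.13 = 6.4425%
R_f (intercept) = 9.22% − 0.60 × 6.4425% = 5.3545%
E(R_Jory) = R_f + β × MRP = 5.3545% + 1.16 × 6.4425% = 12.83%

12.83%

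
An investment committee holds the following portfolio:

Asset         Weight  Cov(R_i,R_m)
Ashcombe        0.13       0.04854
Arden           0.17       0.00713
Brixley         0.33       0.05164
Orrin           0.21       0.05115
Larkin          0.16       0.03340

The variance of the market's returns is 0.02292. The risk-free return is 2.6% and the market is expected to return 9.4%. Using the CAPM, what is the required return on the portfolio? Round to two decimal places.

14.66%

β_Ashcombe = 0.04854 / 0.02292 = 2.1178
β_Arden = 0.00713 / 0.02292 = 0.3111
β_Brixley = 0.05164 / 0.02292 = 2.2531
β_Orrin = 0.05115 / 0.02292 = 2.2317
β_Larkin = 0.03340 / 0.02292 = 1.4572
β_P = Σ w_i β_i = 0.13×2.1178 + 0.17×0.3111 + 0.33×2.2531 + 0.21×2.2317 + 0.16×1.4572 = 1.7735
MRP = 9.4% − 2.6% = 6.80%
E(R_P) = R_f + β_P × MRP = 2.6% + 1.7735 × 6.8% = 14.66%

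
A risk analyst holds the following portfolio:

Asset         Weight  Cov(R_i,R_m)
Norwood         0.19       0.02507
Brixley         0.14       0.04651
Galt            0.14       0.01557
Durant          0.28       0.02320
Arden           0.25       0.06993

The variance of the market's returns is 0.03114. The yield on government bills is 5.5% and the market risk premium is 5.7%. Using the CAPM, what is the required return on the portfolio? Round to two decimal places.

β_Norwood = 0.02507 / 0.03114 = 0.8051
β_Brixley = 0.04651 / 0.03114 = 1.4936
β_Galt = 0.01557 / 0.03114 = 0.5000
β_Durant = 0.02320 / 0.03114 = 0.7450
β_Arden = 0.06993 / 0.03114 = 2.2457
β_P = Σ w_i β_i = 0.19×0.8051 + 0.14×1.4936 + 0.14×0.5000 + 0.28×0.7450 + 0.25×2.2457 = 1.2021
E(R_P) = R_f + β_P × MRP = 5.5% + 1.2021 × 5.7% = 12.35%

12.35%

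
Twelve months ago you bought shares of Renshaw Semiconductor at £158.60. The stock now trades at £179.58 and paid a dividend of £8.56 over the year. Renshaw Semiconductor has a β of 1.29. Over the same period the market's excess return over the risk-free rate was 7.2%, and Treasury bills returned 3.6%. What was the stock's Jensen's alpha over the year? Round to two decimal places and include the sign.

+5.74%

Realised HPR = (P1 + D1 − P0) / P0 = (179.58 + 8.56 − 158.60) / 158.60 = 29.54 / 158.60 = 18.6255%
CAPM required = R_f + β·MRP = 3.6% + 1.29 × 7.2% = 12.8880%
α = realised − required = 18.6255% − 12.8880% = +5.74%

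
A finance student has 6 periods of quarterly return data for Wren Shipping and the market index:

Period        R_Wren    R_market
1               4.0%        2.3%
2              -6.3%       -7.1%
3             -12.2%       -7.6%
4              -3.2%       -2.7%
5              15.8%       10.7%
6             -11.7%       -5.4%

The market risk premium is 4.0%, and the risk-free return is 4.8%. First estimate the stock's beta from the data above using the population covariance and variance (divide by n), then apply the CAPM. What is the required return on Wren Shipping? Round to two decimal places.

10.68%

Mean R_i = (4.0 − 6.3 − 12.2 − 3.2 + 15.8 − 11.7) / 6 = -2.2667%
Mean R_m = (2.3 − 7.1 − 7.6 − 2.7 + 10.7 − 5.4) / 6 = -1.6333%
Σ(R_i − R̄_i)(R_m − R̄_m) = 365.3167  ⇒  Cov = 365.3167 / 6 = 60.8861
Σ(R_m − R̄_m)² = 248.3933  ⇒  Var(R_m) = 248.3933 / 6 = 41.3989
β = Cov / Var(R_m) = 60.8861 / 41.3989 = 1.4707
E(R) = R_f + β × MRP = 4.8% + 1.4707 × 4.0% = 10.68%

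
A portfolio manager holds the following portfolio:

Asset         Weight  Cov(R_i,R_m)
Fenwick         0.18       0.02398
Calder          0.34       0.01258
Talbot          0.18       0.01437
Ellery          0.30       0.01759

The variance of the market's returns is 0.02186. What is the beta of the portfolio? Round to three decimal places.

β_Fenwick = 0.02398 / 0.02186 = 1.0970
β_Calder = 0.01258 / 0.02186 = 0.5755
β_Talbot = 0.01437 / 0.02186 = 0.6574
β_Ellery = 0.01759 / 0.02186 = 0.8047
β_P = Σ w_i β_i = 0.18×1.0970 + 0.34×0.5755 + 0.18×0.6574 + 0.30×0.8047 = 0.7529

0.753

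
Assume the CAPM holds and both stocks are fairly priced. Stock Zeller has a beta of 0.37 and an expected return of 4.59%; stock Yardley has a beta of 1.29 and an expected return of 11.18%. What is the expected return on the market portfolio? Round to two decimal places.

9.10%

Both satisfy E(R) = R_f + β·MRP, so the slope of the SML is
MRP = (11.18% − 4.59%) / (1.29 − 0.37) = 6.59% / 0.92 = 7.1630%
R_f = E(R_Zeller) − β_Zeller·MRP = 4.59% − 0.37 × 7.1630% = 1.9397%
E(R_m) = R_f + MRP = 1.9397% + 7.1630% = 9.10%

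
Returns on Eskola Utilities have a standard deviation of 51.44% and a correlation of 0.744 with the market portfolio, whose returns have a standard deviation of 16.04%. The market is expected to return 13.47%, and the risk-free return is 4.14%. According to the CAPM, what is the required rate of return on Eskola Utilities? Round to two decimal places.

β = ρ × σ_i / σ_m = 0.744 × 51.44% / 16.04% = 2.3860
MRP = 13.47% − 4.14% = 9.33%
E(R) = 4.14% + 2.3860 × 9.33% = 26.40%

26.40%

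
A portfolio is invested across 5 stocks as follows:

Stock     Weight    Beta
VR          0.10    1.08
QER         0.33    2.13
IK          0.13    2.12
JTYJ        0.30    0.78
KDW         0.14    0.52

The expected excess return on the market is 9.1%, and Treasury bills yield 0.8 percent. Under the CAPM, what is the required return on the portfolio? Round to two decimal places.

13.48%

β_P = Σ w_i β_i = 0.10×1.08 + 0.33×2.13 + 0.13×2.12 + 0.30×0.78 + 0.14×0.52 = 1.3933
E(R_P) = R_f + β_P × MRP = 0.8% + 1.3933 × 9.1% = 13.48%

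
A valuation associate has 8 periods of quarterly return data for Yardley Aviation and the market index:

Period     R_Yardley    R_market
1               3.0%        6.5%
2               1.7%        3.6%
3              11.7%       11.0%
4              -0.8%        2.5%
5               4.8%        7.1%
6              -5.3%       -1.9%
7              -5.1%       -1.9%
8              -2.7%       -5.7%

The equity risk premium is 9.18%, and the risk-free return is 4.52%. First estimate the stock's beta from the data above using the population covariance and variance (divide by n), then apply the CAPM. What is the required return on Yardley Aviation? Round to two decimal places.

Mean R_i = (3.0 + 1.7 + 11.7 − 0.8 + 4.8 − 5.3 − 5.1 − 2.7) / 8 = 0.9125%
Mean R_m = (6.5 + 3.6 + 11.0 + 2.5 + 7.1 − 1.9 − 1.9 − 5.7) / 8 = 2.6500%
Σ(R_i − R̄_i)(R_m − R̄_m) = 202.2050  ⇒  Cov = 202.2050 / 8 = 25.2756
Σ(R_m − R̄_m)² = 216.4000  ⇒  Var(R_m) = 216.4000 / 8 = 27.0500
β = Cov / Var(R_m) = 25.2756 / 27.0500 = 0.9344
E(R) = R_f + β × MRP = 4.52% + 0.9344 × 9.18% = 13.10%

13.10%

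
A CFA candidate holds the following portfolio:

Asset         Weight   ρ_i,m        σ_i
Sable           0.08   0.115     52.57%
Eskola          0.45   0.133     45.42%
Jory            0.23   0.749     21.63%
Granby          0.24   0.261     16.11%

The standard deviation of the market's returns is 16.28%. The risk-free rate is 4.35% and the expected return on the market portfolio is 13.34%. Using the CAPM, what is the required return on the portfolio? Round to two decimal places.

8.73%

β_Sable = 0.115 × 52.57% / 16.28% = 0.3713
β_Eskola = 0.133 × 45.42% / 16.28% = 0.3711
β_Jory = 0.749 × 21.63% / 16.28% = 0.9951
β_Granby = 0.261 × 16.11% / 16.28% = 0.2583
β_P = Σ w_i β_i = 0.08×0.3713 + 0.45×0.3711 + 0.23×0.9951 + 0.24×0.2583 = 0.4876
MRP = 13.34% − 4.35% = 8.99%
E(R_P) = R_f + β_P × MRP = 4.35% + 0.4876 × 8.99% = 8.73%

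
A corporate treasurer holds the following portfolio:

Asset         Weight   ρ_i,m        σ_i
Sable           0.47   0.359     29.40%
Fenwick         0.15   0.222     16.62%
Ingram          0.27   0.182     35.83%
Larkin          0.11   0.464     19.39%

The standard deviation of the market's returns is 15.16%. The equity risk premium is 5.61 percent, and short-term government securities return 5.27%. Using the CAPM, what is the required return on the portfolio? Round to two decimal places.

β_Sable = 0.359 × 29.40% / 15.16% = 0.6962
β_Fenwick = 0.222 × 16.62% / 15.16% = 0.2434
β_Ingram = 0.182 × 35.83% / 15.16% = 0.4301
β_Larkin = 0.464 × 19.39% / 15.16% = 0.5935
β_P = Σ w_i β_i = 0.47×0.6962 + 0.15×0.2434 + 0.27×0.4301 + 0.11×0.5935 = 0.5451
E(R_P) = R_f + β_P × MRP = 5.27% + 0.5451 × 5.61% = 8.33%

8.33%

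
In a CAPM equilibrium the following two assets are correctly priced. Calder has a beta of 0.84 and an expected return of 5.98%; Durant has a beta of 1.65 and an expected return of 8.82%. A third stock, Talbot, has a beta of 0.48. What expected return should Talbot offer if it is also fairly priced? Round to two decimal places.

4.72%

MRP (SML slope) = (8.82% − 5.98%) / (1.65 − 0.84) = 2.84% / 0.81 = 3.5062%
R_f (intercept) = 5.98% − 0.84 × 3.5062% = 3.0348%
E(R_Talbot) = R_f + β × MRP = 3.0348% + 0.48 × 3.5062% = 4.72%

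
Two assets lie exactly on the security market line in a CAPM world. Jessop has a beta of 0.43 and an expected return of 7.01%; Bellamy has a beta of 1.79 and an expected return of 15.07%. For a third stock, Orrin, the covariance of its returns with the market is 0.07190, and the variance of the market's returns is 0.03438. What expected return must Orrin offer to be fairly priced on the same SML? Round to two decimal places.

MRP = (15.07% − 7.01%) / (1.79 − 0.43) = 5.9265%
R_f = 7.01% − 0.43 × 5.9265% = 4.4616%
β_Orrin = Cov / Var(R_m) = 0.07190 / 0.03438 = 2.0913
E(R_Orrin) = R_f + β × MRP = 4.4616% + 2.0913 × 5.9265% = 16.86%

16.86%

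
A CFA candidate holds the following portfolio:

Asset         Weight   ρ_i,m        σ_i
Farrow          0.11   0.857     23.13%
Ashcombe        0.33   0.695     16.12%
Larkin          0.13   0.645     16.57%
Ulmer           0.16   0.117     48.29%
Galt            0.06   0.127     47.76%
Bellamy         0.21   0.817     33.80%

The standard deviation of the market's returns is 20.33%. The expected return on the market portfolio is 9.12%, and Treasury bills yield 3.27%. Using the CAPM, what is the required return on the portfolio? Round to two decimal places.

7.39%

β_Farrow = 0.857 × 23.13% / 20.33% = 0.9750
β_Ashcombe = 0.695 × 16.12% / 20.33% = 0.5511
β_Larkin = 0.645 × 16.57% / 20.33% = 0.5257
β_Ulmer = 0.117 × 48.29% / 20.33% = 0.2779
β_Galt = 0.127 × 47.76% / 20.33% = 0.2984
β_Bellamy = 0.817 × 33.80% / 20.33% = 1.3583
β_P = Σ w_i β_i = 0.11×0.9750 + 0.33×0.5511 + 0.13×0.5257 + 0.16×0.2779 + 0.06×0.2984 + 0.21×1.3583 = 0.7051
MRP = 9.12% − 3.27% = 5.85%
E(R_P) = R_f + β_P × MRP = 3.27% + 0.7051 × 5.85% = 7.39%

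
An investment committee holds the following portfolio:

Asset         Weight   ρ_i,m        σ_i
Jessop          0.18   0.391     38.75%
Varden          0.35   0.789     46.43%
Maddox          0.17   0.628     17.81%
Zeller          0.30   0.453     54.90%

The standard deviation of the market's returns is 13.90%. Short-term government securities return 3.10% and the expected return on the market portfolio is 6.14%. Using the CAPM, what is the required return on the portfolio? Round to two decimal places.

8.55%

β_Jessop = 0.391 × 38.75% / 13.90% = 1.0900
β_Varden = 0.789 × 46.43% / 13.90% = 2.6355
β_Maddox = 0.628 × 17.81% / 13.90% = 0.8047
β_Zeller = 0.453 × 54.90% / 13.90% = 1.7892
β_P = Σ w_i β_i = 0.18×1.0900 + 0.35×2.6355 + 0.17×0.8047 + 0.30×1.7892 = 1.7922
MRP = 6.14% − 3.10% = 3.04%
E(R_P) = R_f + β_P × MRP = 3.10% + 1.7922 × 3.04% = 8.55%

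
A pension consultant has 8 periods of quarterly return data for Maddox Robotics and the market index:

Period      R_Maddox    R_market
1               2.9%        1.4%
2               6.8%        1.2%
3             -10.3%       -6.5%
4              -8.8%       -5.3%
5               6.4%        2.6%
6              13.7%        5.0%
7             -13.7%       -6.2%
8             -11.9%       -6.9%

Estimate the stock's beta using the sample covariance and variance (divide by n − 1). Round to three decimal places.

Mean R_i = (2.9 + 6.8 − 10.3 − 8.8 + 6.4 + 13.7 − 13.7 − 11.9) / 8 = -1.8625%
Mean R_m = (1.4 + 1.2 − 6.5 − 5.3 + 2.6 + 5.0 − 6.2 − 6.9) / 8 = -1.8375%
Σ(R_i − R̄_i)(R_m − R̄_m) = 350.6213  ⇒  Cov = 350.6213 / 7 = 50.0888
Σ(R_m − R̄_m)² = 164.5388  ⇒  Var(R_m) = 164.5388 / 7 = 23.5055
β = Cov / Var(R_m) = 50.0888 / 23.5055 = 2.1309

2.131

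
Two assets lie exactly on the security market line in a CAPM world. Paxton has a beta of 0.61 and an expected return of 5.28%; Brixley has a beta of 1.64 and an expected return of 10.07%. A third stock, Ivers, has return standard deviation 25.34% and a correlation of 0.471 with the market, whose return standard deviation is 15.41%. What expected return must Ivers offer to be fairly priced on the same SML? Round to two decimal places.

6.05%

MRP = (10.07% − 5.28%) / (1.64 − 0.61) = 4.6505%
R_f = 5.28% − 0.61 × 4.6505% = 2.4432%
β_Ivers = ρ·σ_i/σ_m = 0.471 × 25.34 / 15.41 = 0.7745
E(R_Ivers) = R_f + β × MRP = 2.4432% + 0.7745 × 4.6505% = 6.05%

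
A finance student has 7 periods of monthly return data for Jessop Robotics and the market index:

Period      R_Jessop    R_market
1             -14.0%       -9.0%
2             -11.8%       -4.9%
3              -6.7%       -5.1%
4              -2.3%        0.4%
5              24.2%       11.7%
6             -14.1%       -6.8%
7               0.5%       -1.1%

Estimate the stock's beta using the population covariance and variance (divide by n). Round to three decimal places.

1.915

Mean R_i = (-14.0 − 11.8 − 6.7 − 2.3 + 24.2 − 14.1 + 0.5) / 7 = -3.4571%
Mean R_m = (-9.0 − 4.9 − 5.1 + 0.4 + 11.7 − 6.8 − 1.1) / 7 = -2.1143%
Σ(R_i − R̄_i)(R_m − R̄_m) = 544.3743  ⇒  Cov = 544.3743 / 7 = 77.7678
Σ(R_m − R̄_m)² = 284.2286  ⇒  Var(R_m) = 284.2286 / 7 = 40.6041
β = Cov / Var(R_m) = 77.7678 / 40.6041 = 1.9153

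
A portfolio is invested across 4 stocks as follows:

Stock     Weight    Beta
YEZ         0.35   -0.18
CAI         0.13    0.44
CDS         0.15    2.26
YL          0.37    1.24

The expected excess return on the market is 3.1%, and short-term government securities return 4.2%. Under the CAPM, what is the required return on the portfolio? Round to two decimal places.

6.66%

β_P = Σ w_i β_i = 0.35×-0.18 + 0.13×0.44 + 0.15×2.26 + 0.37×1.24 = 0.7920
E(R_P) = R_f + β_P × MRP = 4.2% + 0.7920 × 3.1% = 6.66%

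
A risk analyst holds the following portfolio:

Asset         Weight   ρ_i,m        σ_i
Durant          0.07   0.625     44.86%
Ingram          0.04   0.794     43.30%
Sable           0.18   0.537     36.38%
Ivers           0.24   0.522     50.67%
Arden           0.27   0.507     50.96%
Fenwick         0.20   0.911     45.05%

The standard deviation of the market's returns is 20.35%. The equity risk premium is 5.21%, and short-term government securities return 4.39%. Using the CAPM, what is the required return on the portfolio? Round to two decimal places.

β_Durant = 0.625 × 44.86% / 20.35% = 1.3778
β_Ingram = 0.794 × 43.30% / 20.35% = 1.6894
β_Sable = 0.537 × 36.38% / 20.35% = 0.9600
β_Ivers = 0.522 × 50.67% / 20.35% = 1.2997
β_Arden = 0.507 × 50.96% / 20.35% = 1.2696
β_Fenwick = 0.911 × 45.05% / 20.35% = 2.0167
β_P = Σ w_i β_i = 0.07×1.3778 + 0.04×1.6894 + 0.18×0.9600 + 0.24×1.2997 + 0.27×1.2696 + 0.20×2.0167 = 1.3949
E(R_P) = R_f + β_P × MRP = 4.39% + 1.3949 × 5.21% = 11.66%

11.66%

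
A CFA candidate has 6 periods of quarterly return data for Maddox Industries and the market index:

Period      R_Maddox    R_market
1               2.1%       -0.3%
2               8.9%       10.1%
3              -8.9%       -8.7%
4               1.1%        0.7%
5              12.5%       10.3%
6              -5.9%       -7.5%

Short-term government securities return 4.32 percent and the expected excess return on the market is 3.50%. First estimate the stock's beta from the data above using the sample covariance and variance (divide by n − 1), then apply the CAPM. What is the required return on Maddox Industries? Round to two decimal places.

Mean R_i = (2.1 + 8.9 − 8.9 + 1.1 + 12.5 − 5.9) / 6 = 1.6333%
Mean R_m = (-0.3 + 10.1 − 8.7 + 0.7 + 10.3 − 7.5) / 6 = 0.7667%
Σ(R_i − R̄_i)(R_m − R̄_m) = 332.9467  ⇒  Cov = 332.9467 / 5 = 66.5893
Σ(R_m − R̄_m)² = 337.0933  ⇒  Var(R_m) = 337.0933 / 5 = 67.4187
β = Cov / Var(R_m) = 66.5893 / 67.4187 = 0.9877
E(R) = R_f + β × MRP = 4.32% + 0.9877 × 3.50% = 7.78%

7.78%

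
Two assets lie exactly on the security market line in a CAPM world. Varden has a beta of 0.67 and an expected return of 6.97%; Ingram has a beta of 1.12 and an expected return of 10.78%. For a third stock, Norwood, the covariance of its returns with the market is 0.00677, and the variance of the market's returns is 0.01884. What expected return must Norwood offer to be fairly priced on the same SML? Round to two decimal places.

MRP = (10.78% − 6.97%) / (1.12 − 0.67) = 8.4667%
R_f = 6.97% − 0.67 × 8.4667% = 1.2973%
β_Norwood = Cov / Var(R_m) = 0.00677 / 0.01884 = 0.3593
E(R_Norwood) = R_f + β × MRP = 1.2973% + 0.3593 × 8.4667% = 4.34%

4.34%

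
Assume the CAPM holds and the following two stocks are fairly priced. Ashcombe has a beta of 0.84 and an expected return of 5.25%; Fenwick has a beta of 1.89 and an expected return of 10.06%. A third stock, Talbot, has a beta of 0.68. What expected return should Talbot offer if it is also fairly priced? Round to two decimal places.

MRP (SML slope) = (10.06% − 5.25%) / (1.89 − 0.84) = 4.81% / 1.05 = 4.5810%
R_f (intercept) = 5.25% − 0.84 × 4.5810% = 1.4020%
E(R_Talbot) = R_f + β × MRP = 1.4020% + 0.68 × 4.5810% = 4.52%

4.52%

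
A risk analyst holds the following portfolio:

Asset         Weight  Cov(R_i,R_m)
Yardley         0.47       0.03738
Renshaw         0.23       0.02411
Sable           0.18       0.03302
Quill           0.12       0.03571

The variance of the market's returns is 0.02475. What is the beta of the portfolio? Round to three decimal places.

β_Yardley = 0.03738 / 0.02475 = 1.5103
β_Renshaw = 0.02411 / 0.02475 = 0.9741
β_Sable = 0.03302 / 0.02475 = 1.3341
β_Quill = 0.03571 / 0.02475 = 1.4428
β_P = Σ w_i β_i = 0.47×1.5103 + 0.23×0.9741 + 0.18×1.3341 + 0.12×1.4428 = 1.3472

1.347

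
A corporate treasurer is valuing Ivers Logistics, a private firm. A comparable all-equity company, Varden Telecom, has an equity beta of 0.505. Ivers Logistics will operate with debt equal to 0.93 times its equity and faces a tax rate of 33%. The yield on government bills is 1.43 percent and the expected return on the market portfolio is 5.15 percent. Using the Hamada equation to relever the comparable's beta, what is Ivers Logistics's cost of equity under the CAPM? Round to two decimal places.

4.48%

β_L = β_U × [1 + (1 − t)(D/E)] = 0.505 × [1 + (1 − 0.33) × 0.93]
    = 0.505 × [1 + 0.67 × 0.93] = 0.505 × 1.6231 = 0.8197
MRP = 5.15% − 1.43% = 3.72%
E(R) = R_f + β_L × MRP = 1.43% + 0.8197 × 3.72% = 4.48%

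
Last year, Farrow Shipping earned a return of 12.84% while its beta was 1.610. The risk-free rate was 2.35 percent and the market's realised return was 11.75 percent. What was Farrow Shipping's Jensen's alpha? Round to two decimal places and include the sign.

-4.64%

Market excess return = 11.75% − 2.35% = 9.40%
CAPM benchmark = R_f + β(R_m − R_f) = 2.35% + 1.610 × 9.40% = 17.48400%
α = actual − benchmark = 12.84% − 17.48400% = -4.64%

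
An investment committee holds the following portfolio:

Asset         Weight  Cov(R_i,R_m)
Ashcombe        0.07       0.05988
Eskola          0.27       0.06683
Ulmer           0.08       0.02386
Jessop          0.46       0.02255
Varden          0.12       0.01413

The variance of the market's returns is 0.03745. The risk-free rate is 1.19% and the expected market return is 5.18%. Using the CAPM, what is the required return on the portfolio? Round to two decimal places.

β_Ashcombe = 0.05988 / 0.03745 = 1.5989
β_Eskola = 0.06683 / 0.03745 = 1.7845
β_Ulmer = 0.02386 / 0.03745 = 0.6371
β_Jessop = 0.02255 / 0.03745 = 0.6021
β_Varden = 0.01413 / 0.03745 = 0.3773
β_P = Σ w_i β_i = 0.07×1.5989 + 0.27×1.7845 + 0.08×0.6371 + 0.46×0.6021 + 0.12×0.3773 = 0.9669
MRP = 5.18% − 1.19% = 3.99%
E(R_P) = R_f + β_P × MRP = 1.19% + 0.9669 × 3.99% = 5.05%

5.05%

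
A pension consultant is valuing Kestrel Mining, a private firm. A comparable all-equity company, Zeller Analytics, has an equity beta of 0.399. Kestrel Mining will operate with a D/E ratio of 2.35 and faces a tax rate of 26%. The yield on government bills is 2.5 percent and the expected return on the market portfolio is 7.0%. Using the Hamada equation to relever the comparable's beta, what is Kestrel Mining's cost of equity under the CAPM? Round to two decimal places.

7.42%

β_L = β_U × [1 + (1 − t)(D/E)] = 0.399 × [1 + (1 − 0.26) × 2.35]
    = 0.399 × [1 + 0.74 × 2.35] = 0.399 × 2.7390 = 1.0929
MRP = 7.0% − 2.5% = 4.50%
E(R) = R_f + β_L × MRP = 2.5% + 1.0929 × 4.5% = 7.42%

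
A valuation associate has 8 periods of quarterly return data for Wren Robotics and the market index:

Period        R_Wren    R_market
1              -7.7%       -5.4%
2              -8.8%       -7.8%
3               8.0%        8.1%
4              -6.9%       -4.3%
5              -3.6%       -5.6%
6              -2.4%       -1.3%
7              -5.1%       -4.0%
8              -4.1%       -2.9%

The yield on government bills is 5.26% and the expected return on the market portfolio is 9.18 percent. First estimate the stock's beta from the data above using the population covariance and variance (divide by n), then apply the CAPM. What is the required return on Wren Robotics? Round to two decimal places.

9.35%

Mean R_i = (-7.7 − 8.8 + 8.0 − 6.9 − 3.6 − 2.4 − 5.1 − 4.1) / 8 = -3.8250%
Mean R_m = (-5.4 − 7.8 + 8.1 − 4.3 − 5.6 − 1.3 − 4.0 − 2.9) / 8 = -2.9000%
Σ(R_i − R̄_i)(R_m − R̄_m) = 171.5200  ⇒  Cov = 171.5200 / 8 = 21.4400
Σ(R_m − R̄_m)² = 164.2800  ⇒  Var(R_m) = 164.2800 / 8 = 20.5350
β = Cov / Var(R_m) = 21.4400 / 20.5350 = 1.0441
MRP = 9.18% − 5.26% = 3.92%
E(R) = R_f + β × MRP = 5.26% + 1.0441 × 3.92% = 9.35%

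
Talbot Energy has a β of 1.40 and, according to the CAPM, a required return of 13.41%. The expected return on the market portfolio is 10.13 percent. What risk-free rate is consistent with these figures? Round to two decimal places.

E(R) = R_f + β(E(R_m) − R_f) = R_f(1 − β) + β·E(R_m)
13.41% = R_f × (1 − 1.40) + 1.40 × 10.13%
13.41% = R_f × -0.40 + 14.1820%
R_f = (13.41% − 14.1820%) / -0.40 = 1.93%

1.93%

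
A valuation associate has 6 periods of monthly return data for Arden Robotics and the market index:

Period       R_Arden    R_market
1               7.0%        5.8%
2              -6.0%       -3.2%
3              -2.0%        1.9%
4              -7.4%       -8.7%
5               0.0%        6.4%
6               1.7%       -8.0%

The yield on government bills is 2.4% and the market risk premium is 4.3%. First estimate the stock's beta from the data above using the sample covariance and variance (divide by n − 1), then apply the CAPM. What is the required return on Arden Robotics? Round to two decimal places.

4.34%

Mean R_i = (7.0 − 6.0 − 2.0 − 7.4 + 0.0 + 1.7) / 6 = -1.1167%
Mean R_m = (5.8 − 3.2 + 1.9 − 8.7 + 6.4 − 8.0) / 6 = -0.9667%
Σ(R_i − R̄_i)(R_m − R̄_m) = 100.3033  ⇒  Cov = 100.3033 / 5 = 20.0607
Σ(R_m − R̄_m)² = 222.5333  ⇒  Var(R_m) = 222.5333 / 5 = 44.5067
β = Cov / Var(R_m) = 20.0607 / 44.5067 = 0.4507
E(R) = R_f + β × MRP = 2.4% + 0.4507 × 4.3% = 4.34%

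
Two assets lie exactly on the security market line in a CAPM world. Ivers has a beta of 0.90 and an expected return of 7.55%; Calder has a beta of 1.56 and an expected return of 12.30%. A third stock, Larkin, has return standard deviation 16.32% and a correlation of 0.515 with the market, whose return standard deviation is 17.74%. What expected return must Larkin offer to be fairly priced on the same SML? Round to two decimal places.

MRP = (12.30% − 7.55%) / (1.56 − 0.90) = 7.1970%
R_f = 7.55% − 0.90 × 7.1970% = 1.0727%
β_Larkin = ρ·σ_i/σ_m = 0.515 × 16.32 / 17.74 = 0.4738
E(R_Larkin) = R_f + β × MRP = 1.0727% + 0.4738 × 7.1970% = 4.48%

4.48%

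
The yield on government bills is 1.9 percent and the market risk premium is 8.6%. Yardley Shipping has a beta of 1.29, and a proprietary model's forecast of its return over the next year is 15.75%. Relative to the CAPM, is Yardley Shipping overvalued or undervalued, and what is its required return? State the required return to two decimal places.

Required return = R_f + β·MRP = 1.9% + 1.29 × 8.6% = 12.99%
Forecast 15.75% > required 12.99% → the stock plots above the SML → undervalued.

Undervalued; required return 12.99%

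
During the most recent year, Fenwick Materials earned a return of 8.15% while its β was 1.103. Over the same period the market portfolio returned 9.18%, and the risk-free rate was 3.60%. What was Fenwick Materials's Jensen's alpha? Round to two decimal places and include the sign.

Market excess return = 9.18% − 3.60% = 5.58%
CAPM benchmark = R_f + β(R_m − R_f) = 3.60% + 1.103 × 5.58% = 9.75474%
α = actual − benchmark = 8.15% − 9.75474% = -1.60%

-1.60%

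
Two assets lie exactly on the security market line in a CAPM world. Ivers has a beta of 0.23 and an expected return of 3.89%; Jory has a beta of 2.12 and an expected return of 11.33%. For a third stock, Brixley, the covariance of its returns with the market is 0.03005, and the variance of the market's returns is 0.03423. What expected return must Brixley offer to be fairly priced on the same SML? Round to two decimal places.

MRP = (11.33% − 3.89%) / (2.12 − 0.23) = 3.9365%
R_f = 3.89% − 0.23 × 3.9365% = 2.9846%
β_Brixley = Cov / Var(R_m) = 0.03005 / 0.03423 = 0.8779
E(R_Brixley) = R_f + β × MRP = 2.9846% + 0.8779 × 3.9365% = 6.44%

6.44%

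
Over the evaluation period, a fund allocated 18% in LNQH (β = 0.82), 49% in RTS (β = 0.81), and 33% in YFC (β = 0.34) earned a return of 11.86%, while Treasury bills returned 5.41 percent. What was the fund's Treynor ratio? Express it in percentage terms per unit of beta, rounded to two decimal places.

9.82%

β_P = 0.18×0.82 + 0.49×0.81 + 0.33×0.34 = 0.6567
Treynor = (R_P − R_f) / β_P = (11.86% − 5.41%) / 0.6567 = 6.45% / 0.6567 = 9.82%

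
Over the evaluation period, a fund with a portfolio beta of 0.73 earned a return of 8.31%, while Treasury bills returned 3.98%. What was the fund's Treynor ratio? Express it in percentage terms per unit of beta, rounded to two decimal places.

5.93%

Treynor = (R_P − R_f) / β_P = (8.31% − 3.98%) / 0.7300 = 4.33% / 0.7300 = 5.93%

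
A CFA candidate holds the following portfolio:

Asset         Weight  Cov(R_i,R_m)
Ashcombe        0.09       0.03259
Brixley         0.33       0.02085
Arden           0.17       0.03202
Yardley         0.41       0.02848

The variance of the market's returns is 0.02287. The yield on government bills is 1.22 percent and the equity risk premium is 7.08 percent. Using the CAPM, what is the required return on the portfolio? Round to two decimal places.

9.56%

β_Ashcombe = 0.03259 / 0.02287 = 1.4250
β_Brixley = 0.02085 / 0.02287 = 0.9117
β_Arden = 0.03202 / 0.02287 = 1.4001
β_Yardley = 0.02848 / 0.02287 = 1.2453
β_P = Σ w_i β_i = 0.09×1.4250 + 0.33×0.9117 + 0.17×1.4001 + 0.41×1.2453 = 1.1777
E(R_P) = R_f + β_P × MRP = 1.22% + 1.1777 × 7.08% = 9.56%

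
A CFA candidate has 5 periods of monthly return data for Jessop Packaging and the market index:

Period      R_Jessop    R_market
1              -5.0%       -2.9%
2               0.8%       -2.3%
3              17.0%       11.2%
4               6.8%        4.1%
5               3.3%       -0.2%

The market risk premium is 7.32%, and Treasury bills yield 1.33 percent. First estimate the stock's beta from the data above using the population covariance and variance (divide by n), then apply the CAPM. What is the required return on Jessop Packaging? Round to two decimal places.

Mean R_i = (-5.0 + 0.8 + 17.0 + 6.8 + 3.3) / 5 = 4.5800%
Mean R_m = (-2.9 − 2.3 + 11.2 + 4.1 − 0.2) / 5 = 1.9800%
Σ(R_i − R̄_i)(R_m − R̄_m) = 184.9380  ⇒  Cov = 184.9380 / 5 = 36.9876
Σ(R_m − R̄_m)² = 136.3880  ⇒  Var(R_m) = 136.3880 / 5 = 27.2776
β = Cov / Var(R_m) = 36.9876 / 27.2776 = 1.3560
E(R) = R_f + β × MRP = 1.33% + 1.3560 × 7.32% = 11.26%

11.26%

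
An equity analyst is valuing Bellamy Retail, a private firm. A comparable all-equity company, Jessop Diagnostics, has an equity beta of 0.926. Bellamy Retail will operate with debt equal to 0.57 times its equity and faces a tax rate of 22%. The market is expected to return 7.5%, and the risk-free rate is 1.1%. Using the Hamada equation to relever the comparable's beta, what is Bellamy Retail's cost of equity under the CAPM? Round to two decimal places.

β_L = β_U × [1 + (1 − t)(D/E)] = 0.926 × [1 + (1 − 0.22) × 0.57]
    = 0.926 × [1 + 0.78 × 0.57] = 0.926 × 1.4446 = 1.3377
MRP = 7.5% − 1.1% = 6.40%
E(R) = R_f + β_L × MRP = 1.1% + 1.3377 × 6.4% = 9.66%

9.66%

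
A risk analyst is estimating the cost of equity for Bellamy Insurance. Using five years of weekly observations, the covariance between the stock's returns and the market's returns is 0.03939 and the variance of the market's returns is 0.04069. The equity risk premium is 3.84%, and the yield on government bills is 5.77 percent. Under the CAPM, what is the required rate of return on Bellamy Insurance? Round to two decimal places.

9.49%

β = Cov(R_i, R_m) / Var(R_m) = 0.03939 / 0.04069 = 0.9681
E(R) = R_f + β × MRP = 5.77% + 0.9681 × 3.84% = 9.49%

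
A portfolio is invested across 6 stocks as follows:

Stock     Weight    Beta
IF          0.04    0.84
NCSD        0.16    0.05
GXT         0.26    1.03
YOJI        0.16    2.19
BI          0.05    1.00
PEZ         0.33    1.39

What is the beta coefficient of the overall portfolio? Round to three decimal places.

1.169

β_P = Σ w_i β_i = 0.04×0.84 + 0.16×0.05 + 0.26×1.03 + 0.16×2.19 + 0.05×1.00 + 0.33×1.39 = 1.1685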